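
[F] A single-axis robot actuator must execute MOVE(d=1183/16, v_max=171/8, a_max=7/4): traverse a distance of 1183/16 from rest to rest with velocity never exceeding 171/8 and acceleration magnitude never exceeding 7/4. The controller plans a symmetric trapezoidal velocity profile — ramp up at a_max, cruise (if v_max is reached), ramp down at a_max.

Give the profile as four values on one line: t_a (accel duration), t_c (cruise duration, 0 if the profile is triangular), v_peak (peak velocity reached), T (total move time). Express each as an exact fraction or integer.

t_a=13/2 t_c=0 v_peak=91/8 T=13

(v_max)²/a_max = (171/8)²/(7/4) = 29241/112
1183/16 < 29241/112 so t_c = 0
v_peak = √(1183/16·7/4) = √(8281/64) = 91/8
t_a = (91/8)/(7/4) = 13/2; t_c = 0
T = 2·13/2 = 13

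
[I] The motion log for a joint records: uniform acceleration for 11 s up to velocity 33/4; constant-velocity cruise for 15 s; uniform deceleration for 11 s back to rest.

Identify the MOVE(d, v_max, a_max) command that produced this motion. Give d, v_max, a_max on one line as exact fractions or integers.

d=429/2 v_max=33/4 a_max=3/4

a_max = (33/4)/11 = 3/4
d_a = ½·33/4·11 = 363/8; d_c = 33/4·15 = 495/4
d = 2·363/8 + 495/4 = 429/2
t_c = 15 > 0 → v_max = v_peak = 33/4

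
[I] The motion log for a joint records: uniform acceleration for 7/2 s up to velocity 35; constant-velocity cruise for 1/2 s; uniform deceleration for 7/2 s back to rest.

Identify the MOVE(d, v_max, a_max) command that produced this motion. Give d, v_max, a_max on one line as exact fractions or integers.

a_max = 35/(7/2) = 10
d_a = ½·35·7/2 = 245/4; d_c = 35·1/2 = 35/2
d = 2·245/4 + 35/2 = 140
t_c = 1/2 > 0 so v_max = 35

d=140 v_max=35 a_max=10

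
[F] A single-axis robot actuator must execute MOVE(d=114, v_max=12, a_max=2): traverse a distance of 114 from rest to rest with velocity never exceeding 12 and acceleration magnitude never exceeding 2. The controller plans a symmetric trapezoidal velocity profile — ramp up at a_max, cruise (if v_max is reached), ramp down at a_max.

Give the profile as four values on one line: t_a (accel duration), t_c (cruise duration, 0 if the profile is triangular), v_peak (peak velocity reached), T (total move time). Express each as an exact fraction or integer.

(v_max)²/a_max = 12²/2 = 72
114 ≥ 72 so v_max reached
t_a = 12/2 = 6; v_peak = 12
d_cruise = 114 − 72 = 42; t_c = 42/12 = 7/2
T = 2·6 + 7/2 = 31/2

t_a=6 t_c=7/2 v_peak=12 T=31/2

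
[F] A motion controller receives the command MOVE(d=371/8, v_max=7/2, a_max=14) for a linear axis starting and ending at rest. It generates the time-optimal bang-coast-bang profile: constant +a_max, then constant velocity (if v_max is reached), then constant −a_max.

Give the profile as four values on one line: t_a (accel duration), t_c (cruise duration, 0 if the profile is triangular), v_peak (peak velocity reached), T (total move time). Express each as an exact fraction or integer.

t_a=1/4 t_c=13 v_peak=7/2 T=27/2

vₘ²/aₘ = (7/2)²/14 = 7/8
371/8 ≥ 7/8 so v_max reached
t_a = (7/2)/14 = 1/4; v_peak = 7/2
d_cruise = 371/8 − 7/8 = 91/2; t_c = (91/2)/(7/2) = 13
T = 2·1/4 + 13 = 27/2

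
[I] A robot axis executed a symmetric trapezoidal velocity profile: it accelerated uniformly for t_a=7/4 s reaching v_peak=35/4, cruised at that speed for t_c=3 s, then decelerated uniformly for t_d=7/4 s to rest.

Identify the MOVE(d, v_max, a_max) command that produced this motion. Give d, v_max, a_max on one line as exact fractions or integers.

a_max = (35/4)/(7/4) = 5
d_a = ½·35/4·7/4 = 245/32; d_c = 35/4·3 = 105/4
d = 2·245/32 + 105/4 = 665/16
t_c = 3 > 0 ⇒ limit active, v_max = 35/4

d=665/16 v_max=35/4 a_max=5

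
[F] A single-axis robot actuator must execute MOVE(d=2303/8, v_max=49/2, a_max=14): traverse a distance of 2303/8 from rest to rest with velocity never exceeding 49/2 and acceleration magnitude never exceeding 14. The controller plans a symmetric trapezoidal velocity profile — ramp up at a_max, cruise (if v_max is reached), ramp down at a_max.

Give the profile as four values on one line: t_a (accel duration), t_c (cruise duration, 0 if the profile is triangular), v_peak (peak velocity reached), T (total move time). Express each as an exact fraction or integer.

t_a=7/4 t_c=10 v_peak=49/2 T=27/2

vₘ²/aₘ = (49/2)²/14 = 343/8
2303/8 ≥ 343/8 so v_max reached
t_a = (49/2)/14 = 7/4; v_peak = 49/2
d_cruise = 2303/8 − 343/8 = 245; t_c = 245/(49/2) = 10
T = 2·7/4 + 10 = 27/2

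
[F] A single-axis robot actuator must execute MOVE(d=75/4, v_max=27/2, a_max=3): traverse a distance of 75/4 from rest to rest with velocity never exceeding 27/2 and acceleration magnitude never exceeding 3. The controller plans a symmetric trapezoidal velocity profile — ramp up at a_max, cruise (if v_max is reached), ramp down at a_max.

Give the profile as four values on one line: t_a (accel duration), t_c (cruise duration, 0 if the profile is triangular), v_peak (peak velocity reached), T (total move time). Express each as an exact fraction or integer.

(v_max)²/a_max = (27/2)²/3 = 243/4
75/4 < 243/4 ⇒ no cruise
v_peak = √(75/4·3) = √(225/4) = 15/2
t_a = (15/2)/3 = 5/2; t_c = 0
T = 2·5/2 = 5

t_a=5/2 t_c=0 v_peak=15/2 T=5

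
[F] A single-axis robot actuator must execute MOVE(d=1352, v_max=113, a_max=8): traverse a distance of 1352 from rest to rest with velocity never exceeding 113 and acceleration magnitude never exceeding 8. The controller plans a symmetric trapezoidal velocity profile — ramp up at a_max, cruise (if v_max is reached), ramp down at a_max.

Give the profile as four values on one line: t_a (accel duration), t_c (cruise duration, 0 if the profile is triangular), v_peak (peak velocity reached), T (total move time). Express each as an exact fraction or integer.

v_max²/a_max = 113²/8 = 12769/8
1352 < 12769/8 ⇒ no cruise
v_peak = √(1352·8) = √10816 = 104
t_a = 104/8 = 13; t_c = 0
T = 2·13 = 26

t_a=13 t_c=0 v_peak=104 T=26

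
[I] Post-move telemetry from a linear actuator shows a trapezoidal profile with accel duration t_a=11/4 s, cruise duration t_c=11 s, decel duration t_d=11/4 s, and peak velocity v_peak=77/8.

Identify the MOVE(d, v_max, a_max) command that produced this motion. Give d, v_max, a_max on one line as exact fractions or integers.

a_max = (77/8)/(11/4) = 7/2
d_a = ½·77/8·11/4 = 847/64; d_c = 77/8·11 = 847/8
d = 2·847/64 + 847/8 = 4235/32
t_c = 11 > 0 ⇒ limit active, v_max = 77/8

d=4235/32 v_max=77/8 a_max=7/2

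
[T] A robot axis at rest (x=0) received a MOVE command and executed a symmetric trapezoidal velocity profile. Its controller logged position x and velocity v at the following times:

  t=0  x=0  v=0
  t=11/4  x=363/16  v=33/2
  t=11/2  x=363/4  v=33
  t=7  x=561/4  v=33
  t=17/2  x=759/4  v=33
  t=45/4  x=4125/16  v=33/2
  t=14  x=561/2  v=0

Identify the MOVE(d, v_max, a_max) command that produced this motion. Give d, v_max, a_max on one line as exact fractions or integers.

d=561/2 v_max=33 a_max=6

final state: t=14, x=561/2, v=0 → d = 561/2
a_max = (33/2−0)/(11/4−0) = 6
max v = 33 over t∈[11/2,17/2] → v_max = 33
check: 33·(11/2+3) = 561/2 ✓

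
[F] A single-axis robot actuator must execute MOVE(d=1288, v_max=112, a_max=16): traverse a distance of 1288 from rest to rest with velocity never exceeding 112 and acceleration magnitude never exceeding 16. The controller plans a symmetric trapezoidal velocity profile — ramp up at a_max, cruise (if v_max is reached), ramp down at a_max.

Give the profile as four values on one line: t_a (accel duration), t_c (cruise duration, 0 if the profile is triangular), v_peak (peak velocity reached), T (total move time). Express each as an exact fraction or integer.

t_a=7 t_c=9/2 v_peak=112 T=37/2

v_max²/a_max = 112²/16 = 784
1288 ≥ 784 ⇒ cruise phase
t_a = 112/16 = 7; v_peak = 112
d_cruise = 1288 − 784 = 504; t_c = 504/112 = 9/2
T = 2·7 + 9/2 = 37/2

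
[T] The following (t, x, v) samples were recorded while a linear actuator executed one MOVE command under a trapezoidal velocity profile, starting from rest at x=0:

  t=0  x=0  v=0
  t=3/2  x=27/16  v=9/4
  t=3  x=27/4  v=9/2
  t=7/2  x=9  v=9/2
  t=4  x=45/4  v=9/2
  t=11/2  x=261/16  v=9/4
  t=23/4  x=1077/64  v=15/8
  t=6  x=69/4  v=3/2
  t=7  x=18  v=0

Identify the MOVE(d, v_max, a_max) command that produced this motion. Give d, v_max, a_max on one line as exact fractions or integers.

d=18 v_max=9/2 a_max=3/2

final state: t=7, x=18, v=0 → d = 18
a_max = (9/4−0)/(3/2−0) = 3/2
max v = 9/2 over t∈[3,4] → v_max = 9/2
check: 9/2·(3+1) = 18 ✓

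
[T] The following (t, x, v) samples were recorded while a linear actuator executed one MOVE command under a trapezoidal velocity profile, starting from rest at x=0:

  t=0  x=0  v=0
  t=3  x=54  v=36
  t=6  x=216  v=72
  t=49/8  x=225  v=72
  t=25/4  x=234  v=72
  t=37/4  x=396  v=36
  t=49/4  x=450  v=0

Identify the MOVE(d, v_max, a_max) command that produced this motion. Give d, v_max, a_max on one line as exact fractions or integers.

final state: t=49/4, x=450, v=0 → d = 450
a_max = (36−0)/(3−0) = 12
max v = 72 over t∈[6,25/4] → v_max = 72
check: 72·(6+1/4) = 450 ✓

d=450 v_max=72 a_max=12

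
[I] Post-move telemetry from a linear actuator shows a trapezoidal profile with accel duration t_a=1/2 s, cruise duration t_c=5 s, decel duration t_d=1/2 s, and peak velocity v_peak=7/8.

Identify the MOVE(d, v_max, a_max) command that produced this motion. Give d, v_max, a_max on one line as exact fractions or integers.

d=77/16 v_max=7/8 a_max=7/4

a_max = (7/8)/(1/2) = 7/4
d_a = ½·7/8·1/2 = 7/32; d_c = 7/8·5 = 35/8
d = 2·7/32 + 35/8 = 77/16
t_c = 5 > 0 so v_max = 7/8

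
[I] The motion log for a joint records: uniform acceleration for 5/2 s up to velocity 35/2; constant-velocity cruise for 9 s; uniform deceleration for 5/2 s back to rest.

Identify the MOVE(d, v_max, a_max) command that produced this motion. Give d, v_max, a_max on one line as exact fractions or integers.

d=805/4 v_max=35/2 a_max=7

a_max = (35/2)/(5/2) = 7
d_a = ½·35/2·5/2 = 175/8; d_c = 35/2·9 = 315/2
d = 2·175/8 + 315/2 = 805/4
t_c = 9 > 0 → v_max = v_peak = 35/2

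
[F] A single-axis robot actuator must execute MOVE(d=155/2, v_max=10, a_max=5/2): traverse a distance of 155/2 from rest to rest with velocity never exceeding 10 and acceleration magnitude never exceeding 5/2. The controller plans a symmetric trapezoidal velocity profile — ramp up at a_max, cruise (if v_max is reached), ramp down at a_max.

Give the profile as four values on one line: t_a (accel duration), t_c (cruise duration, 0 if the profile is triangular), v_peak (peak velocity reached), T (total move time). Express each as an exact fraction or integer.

v_max²/a_max = 10²/(5/2) = 40
155/2 ≥ 40 so v_max reached
t_a = 10/(5/2) = 4; v_peak = 10
d_cruise = 155/2 − 40 = 75/2; t_c = (75/2)/10 = 15/4
T = 2·4 + 15/4 = 47/4

t_a=4 t_c=15/4 v_peak=10 T=47/4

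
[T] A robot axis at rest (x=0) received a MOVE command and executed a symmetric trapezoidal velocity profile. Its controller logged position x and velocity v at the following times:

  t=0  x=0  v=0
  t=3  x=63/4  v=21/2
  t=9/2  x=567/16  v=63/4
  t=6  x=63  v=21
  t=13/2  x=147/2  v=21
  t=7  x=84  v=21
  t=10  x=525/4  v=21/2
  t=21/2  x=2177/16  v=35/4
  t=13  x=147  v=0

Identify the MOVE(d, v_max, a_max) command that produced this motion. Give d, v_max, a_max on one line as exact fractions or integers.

d=147 v_max=21 a_max=7/2

final state: t=13, x=147, v=0 → d = 147
a_max = (21/2−0)/(3−0) = 7/2
max v = 21 over t∈[6,7] → v_max = 21
check: 21·(6+1) = 147 ✓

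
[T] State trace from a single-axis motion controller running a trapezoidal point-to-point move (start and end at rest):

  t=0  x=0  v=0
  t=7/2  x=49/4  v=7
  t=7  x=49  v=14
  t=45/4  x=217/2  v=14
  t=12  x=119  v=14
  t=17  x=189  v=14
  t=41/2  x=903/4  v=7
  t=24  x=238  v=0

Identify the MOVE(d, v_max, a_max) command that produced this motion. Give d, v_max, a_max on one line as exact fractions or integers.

final state: t=24, x=238, v=0 → d = 238
a_max = (7−0)/(7/2−0) = 2
max v = 14 over t∈[7,17] → v_max = 14
check: 14·(7+10) = 238 ✓

d=238 v_max=14 a_max=2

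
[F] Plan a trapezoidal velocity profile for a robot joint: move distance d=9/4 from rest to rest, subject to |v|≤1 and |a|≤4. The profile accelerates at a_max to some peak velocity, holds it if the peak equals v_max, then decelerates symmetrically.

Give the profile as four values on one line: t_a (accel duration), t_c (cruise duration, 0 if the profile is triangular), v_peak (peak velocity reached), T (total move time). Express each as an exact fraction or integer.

t_a=1/4 t_c=2 v_peak=1 T=5/2

vₘ²/aₘ = 1²/4 = 1/4
9/4 ≥ 1/4 → trapezoidal
t_a = 1/4; v_peak = 1
d_cruise = 9/4 − 1/4 = 2; t_c = 2/1 = 2
T = 2·1/4 + 2 = 5/2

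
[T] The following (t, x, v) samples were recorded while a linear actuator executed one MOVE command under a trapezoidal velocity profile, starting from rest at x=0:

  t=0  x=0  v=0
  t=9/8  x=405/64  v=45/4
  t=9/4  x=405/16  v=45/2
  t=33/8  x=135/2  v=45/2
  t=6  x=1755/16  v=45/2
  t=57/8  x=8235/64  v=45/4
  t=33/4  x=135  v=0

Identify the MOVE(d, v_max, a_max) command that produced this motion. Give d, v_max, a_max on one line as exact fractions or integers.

final state: t=33/4, x=135, v=0 → d = 135
a_max = (45/4−0)/(9/8−0) = 10
max v = 45/2 over t∈[9/4,6] → v_max = 45/2
check: 45/2·(9/4+15/4) = 135 ✓

d=135 v_max=45/2 a_max=10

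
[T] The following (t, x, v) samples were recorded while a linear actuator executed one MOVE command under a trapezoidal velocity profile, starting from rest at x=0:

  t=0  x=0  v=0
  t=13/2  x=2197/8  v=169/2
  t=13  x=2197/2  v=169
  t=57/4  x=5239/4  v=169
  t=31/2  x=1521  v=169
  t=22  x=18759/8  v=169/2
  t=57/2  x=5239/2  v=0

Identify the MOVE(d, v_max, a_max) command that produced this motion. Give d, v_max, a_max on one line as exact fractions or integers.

final state: t=57/2, x=5239/2, v=0 → d = 5239/2
a_max = (169/2−0)/(13/2−0) = 13
max v = 169 over t∈[13,31/2] → v_max = 169
check: 169·(13+5/2) = 5239/2 ✓

d=5239/2 v_max=169 a_max=13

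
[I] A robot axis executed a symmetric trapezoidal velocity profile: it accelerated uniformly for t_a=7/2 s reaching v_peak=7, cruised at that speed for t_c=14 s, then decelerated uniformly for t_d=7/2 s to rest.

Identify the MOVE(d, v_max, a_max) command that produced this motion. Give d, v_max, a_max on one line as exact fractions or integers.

d=245/2 v_max=7 a_max=2

a_max = 7/(7/2) = 2
d_a = ½·7·7/2 = 49/4; d_c = 7·14 = 98
d = 2·49/4 + 98 = 245/2
t_c = 14 > 0 ⇒ limit active, v_max = 7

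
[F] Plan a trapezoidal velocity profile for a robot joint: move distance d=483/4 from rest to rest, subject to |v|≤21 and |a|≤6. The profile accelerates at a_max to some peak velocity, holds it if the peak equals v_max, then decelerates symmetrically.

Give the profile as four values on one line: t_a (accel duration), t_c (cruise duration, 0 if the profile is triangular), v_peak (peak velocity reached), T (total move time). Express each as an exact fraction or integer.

t_a=7/2 t_c=9/4 v_peak=21 T=37/4

vₘ²/aₘ = 21²/6 = 147/2
483/4 ≥ 147/2 ⇒ cruise phase
t_a = 21/6 = 7/2; v_peak = 21
d_cruise = 483/4 − 147/2 = 189/4; t_c = (189/4)/21 = 9/4
T = 2·7/2 + 9/4 = 37/4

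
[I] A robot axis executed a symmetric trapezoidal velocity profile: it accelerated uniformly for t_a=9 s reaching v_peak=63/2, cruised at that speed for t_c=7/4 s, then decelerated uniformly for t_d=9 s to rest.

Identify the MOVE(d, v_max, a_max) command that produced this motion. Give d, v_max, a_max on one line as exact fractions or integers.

a_max = (63/2)/9 = 7/2
d_a = ½·63/2·9 = 567/4; d_c = 63/2·7/4 = 441/8
d = 2·567/4 + 441/8 = 2709/8
t_c = 7/4 > 0 → v_max = v_peak = 63/2

d=2709/8 v_max=63/2 a_max=7/2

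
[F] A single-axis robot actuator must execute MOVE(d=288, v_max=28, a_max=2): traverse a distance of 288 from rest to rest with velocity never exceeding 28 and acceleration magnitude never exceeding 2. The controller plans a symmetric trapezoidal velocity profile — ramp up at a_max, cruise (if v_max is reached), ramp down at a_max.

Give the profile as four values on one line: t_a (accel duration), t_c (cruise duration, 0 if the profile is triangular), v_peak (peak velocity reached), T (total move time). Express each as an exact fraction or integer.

v_max²/a_max = 28²/2 = 392
288 < 392 → triangular
v_peak = √(288·2) = √576 = 24
t_a = 24/2 = 12; t_c = 0
T = 2·12 = 24

t_a=12 t_c=0 v_peak=24 T=24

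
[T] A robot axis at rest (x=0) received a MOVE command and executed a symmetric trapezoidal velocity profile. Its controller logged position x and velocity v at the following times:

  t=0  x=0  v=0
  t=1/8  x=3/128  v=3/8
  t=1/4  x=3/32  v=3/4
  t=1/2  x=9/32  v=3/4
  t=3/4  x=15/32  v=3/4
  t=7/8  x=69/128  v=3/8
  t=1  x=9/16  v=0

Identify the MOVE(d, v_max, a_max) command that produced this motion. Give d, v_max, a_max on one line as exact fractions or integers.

d=9/16 v_max=3/4 a_max=3

final state: t=1, x=9/16, v=0 → d = 9/16
a_max = (3/8−0)/(1/8−0) = 3
max v = 3/4 over t∈[1/4,3/4] → v_max = 3/4
check: 3/4·(1/4+1/2) = 9/16 ✓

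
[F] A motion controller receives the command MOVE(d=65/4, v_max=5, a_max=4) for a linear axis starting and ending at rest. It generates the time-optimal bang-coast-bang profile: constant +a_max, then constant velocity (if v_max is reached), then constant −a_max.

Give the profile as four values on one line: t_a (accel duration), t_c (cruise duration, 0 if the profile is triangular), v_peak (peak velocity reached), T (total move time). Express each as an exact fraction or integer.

vₘ²/aₘ = 5²/4 = 25/4
65/4 ≥ 25/4 → trapezoidal
t_a = 5/4; v_peak = 5
d_cruise = 65/4 − 25/4 = 10; t_c = 10/5 = 2
T = 2·5/4 + 2 = 9/2

t_a=5/4 t_c=2 v_peak=5 T=9/2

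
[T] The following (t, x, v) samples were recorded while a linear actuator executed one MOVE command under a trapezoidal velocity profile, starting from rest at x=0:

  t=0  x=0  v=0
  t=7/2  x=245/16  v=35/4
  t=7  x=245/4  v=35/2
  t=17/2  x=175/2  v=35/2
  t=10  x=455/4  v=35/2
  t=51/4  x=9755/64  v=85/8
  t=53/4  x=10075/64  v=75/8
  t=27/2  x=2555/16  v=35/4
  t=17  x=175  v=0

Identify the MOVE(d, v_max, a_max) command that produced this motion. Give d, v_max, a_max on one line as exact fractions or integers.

final state: t=17, x=175, v=0 → d = 175
a_max = (35/4−0)/(7/2−0) = 5/2
max v = 35/2 over t∈[7,10] → v_max = 35/2
check: 35/2·(7+3) = 175 ✓

d=175 v_max=35/2 a_max=5/2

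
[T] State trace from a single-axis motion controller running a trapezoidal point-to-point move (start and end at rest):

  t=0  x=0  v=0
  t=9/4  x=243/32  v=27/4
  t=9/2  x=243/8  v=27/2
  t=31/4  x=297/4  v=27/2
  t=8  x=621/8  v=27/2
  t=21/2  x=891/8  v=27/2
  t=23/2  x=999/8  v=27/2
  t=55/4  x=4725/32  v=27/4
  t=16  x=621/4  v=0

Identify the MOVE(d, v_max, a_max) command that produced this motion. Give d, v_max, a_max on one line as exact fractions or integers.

d=621/4 v_max=27/2 a_max=3

final state: t=16, x=621/4, v=0 → d = 621/4
a_max = (27/4−0)/(9/4−0) = 3
max v = 27/2 over t∈[9/2,23/2] → v_max = 27/2
check: 27/2·(9/2+7) = 621/4 ✓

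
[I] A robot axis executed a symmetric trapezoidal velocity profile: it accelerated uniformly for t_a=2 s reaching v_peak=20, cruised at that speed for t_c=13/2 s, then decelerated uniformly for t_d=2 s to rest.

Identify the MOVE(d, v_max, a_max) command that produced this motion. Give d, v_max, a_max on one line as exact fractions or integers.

d=170 v_max=20 a_max=10

a_max = 20/2 = 10
d_a = ½·20·2 = 20; d_c = 20·13/2 = 130
d = 2·20 + 130 = 170
t_c = 13/2 > 0 → v_max = v_peak = 20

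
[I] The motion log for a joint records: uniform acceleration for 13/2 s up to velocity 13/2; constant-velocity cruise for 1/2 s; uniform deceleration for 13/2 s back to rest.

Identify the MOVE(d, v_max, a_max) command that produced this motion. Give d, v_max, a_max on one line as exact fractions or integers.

a_max = (13/2)/(13/2) = 1
d_a = ½·13/2·13/2 = 169/8; d_c = 13/2·1/2 = 13/4
d = 2·169/8 + 13/4 = 91/2
t_c = 1/2 > 0 so v_max = 13/2

d=91/2 v_max=13/2 a_max=1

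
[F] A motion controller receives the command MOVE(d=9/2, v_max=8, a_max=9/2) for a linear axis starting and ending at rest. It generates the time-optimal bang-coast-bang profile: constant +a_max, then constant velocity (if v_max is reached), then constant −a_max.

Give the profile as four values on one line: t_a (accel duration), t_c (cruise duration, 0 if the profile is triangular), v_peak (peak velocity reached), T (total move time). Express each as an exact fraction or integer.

t_a=1 t_c=0 v_peak=9/2 T=2

(v_max)²/a_max = 8²/(9/2) = 128/9
9/2 < 128/9 so t_c = 0
v_peak = √(9/2·9/2) = √(81/4) = 9/2
t_a = (9/2)/(9/2) = 1; t_c = 0
T = 2·1 = 2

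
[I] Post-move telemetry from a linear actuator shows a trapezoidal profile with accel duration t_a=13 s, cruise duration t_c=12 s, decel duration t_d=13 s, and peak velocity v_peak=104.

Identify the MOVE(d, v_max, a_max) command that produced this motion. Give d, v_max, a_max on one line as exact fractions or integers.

a_max = 104/13 = 8
d_a = ½·104·13 = 676; d_c = 104·12 = 1248
d = 2·676 + 1248 = 2600
t_c = 12 > 0 → v_max = v_peak = 104

d=2600 v_max=104 a_max=8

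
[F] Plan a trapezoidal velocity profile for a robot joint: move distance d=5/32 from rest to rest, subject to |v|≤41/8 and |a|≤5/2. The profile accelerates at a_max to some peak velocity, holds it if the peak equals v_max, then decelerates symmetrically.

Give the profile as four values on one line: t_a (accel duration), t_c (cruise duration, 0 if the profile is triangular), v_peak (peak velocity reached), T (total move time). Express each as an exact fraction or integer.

t_a=1/4 t_c=0 v_peak=5/8 T=1/2

vₘ²/aₘ = (41/8)²/(5/2) = 1681/160
5/32 < 1681/160 so t_c = 0
v_peak = √(5/32·5/2) = √(25/64) = 5/8
t_a = (5/8)/(5/2) = 1/4; t_c = 0
T = 2·1/4 = 1/2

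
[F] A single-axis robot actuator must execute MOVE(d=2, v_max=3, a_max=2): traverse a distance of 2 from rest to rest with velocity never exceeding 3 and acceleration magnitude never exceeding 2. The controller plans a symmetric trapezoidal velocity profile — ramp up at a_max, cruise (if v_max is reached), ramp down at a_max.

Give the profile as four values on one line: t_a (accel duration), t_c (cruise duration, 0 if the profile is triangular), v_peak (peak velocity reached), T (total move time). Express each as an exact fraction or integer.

t_a=1 t_c=0 v_peak=2 T=2

v_max²/a_max = 3²/2 = 9/2
2 < 9/2 so t_c = 0
v_peak = √(2·2) = √4 = 2
t_a = 2/2 = 1; t_c = 0
T = 2·1 = 2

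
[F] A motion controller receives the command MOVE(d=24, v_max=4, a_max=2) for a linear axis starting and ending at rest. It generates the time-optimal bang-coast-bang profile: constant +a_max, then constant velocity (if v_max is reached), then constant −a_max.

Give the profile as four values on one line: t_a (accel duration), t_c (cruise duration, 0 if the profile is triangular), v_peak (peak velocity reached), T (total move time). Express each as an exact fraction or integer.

t_a=2 t_c=4 v_peak=4 T=8

v_max²/a_max = 4²/2 = 8
24 ≥ 8 ⇒ cruise phase
t_a = 4/2 = 2; v_peak = 4
d_cruise = 24 − 8 = 16; t_c = 16/4 = 4
T = 2·2 + 4 = 8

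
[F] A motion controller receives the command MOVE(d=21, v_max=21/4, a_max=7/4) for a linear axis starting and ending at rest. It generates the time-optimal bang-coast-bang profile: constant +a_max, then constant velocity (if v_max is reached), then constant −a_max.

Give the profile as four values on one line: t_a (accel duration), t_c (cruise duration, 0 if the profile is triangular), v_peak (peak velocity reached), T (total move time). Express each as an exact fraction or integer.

t_a=3 t_c=1 v_peak=21/4 T=7

(v_max)²/a_max = (21/4)²/(7/4) = 63/4
21 ≥ 63/4 → trapezoidal
t_a = (21/4)/(7/4) = 3; v_peak = 21/4
d_cruise = 21 − 63/4 = 21/4; t_c = (21/4)/(21/4) = 1
T = 2·3 + 1 = 7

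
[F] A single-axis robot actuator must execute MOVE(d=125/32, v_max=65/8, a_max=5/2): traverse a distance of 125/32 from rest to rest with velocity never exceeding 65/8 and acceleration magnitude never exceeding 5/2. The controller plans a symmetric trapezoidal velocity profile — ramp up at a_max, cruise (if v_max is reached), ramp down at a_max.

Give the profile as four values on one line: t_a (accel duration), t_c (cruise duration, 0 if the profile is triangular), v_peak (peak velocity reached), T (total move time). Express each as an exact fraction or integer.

(v_max)²/a_max = (65/8)²/(5/2) = 845/32
125/32 < 845/32 → triangular
v_peak = √(125/32·5/2) = √(625/64) = 25/8
t_a = (25/8)/(5/2) = 5/4; t_c = 0
T = 2·5/4 = 5/2

t_a=5/4 t_c=0 v_peak=25/8 T=5/2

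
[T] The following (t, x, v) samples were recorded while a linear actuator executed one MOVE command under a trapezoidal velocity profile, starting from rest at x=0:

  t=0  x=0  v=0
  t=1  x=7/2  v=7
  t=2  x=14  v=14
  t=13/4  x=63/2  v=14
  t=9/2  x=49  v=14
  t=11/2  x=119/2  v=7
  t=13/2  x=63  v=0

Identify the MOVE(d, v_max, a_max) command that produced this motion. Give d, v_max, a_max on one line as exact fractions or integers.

final state: t=13/2, x=63, v=0 → d = 63
a_max = (7−0)/(1−0) = 7
max v = 14 over t∈[2,9/2] → v_max = 14
check: 14·(2+5/2) = 63 ✓

d=63 v_max=14 a_max=7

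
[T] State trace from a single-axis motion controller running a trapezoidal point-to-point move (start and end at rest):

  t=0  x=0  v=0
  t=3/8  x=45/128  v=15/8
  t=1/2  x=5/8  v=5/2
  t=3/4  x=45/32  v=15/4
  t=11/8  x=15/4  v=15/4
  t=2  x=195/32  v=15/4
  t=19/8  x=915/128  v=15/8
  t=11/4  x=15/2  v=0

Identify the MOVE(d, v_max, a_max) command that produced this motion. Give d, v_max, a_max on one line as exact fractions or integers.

d=15/2 v_max=15/4 a_max=5

final state: t=11/4, x=15/2, v=0 → d = 15/2
a_max = (15/8−0)/(3/8−0) = 5
max v = 15/4 over t∈[3/4,2] → v_max = 15/4
check: 15/4·(3/4+5/4) = 15/2 ✓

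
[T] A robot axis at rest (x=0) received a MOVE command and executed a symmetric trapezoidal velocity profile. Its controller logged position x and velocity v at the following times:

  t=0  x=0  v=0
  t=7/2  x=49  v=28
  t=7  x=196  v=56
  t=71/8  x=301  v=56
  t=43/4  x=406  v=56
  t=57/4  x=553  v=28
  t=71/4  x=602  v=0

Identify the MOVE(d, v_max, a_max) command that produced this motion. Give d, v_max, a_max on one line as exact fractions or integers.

d=602 v_max=56 a_max=8

final state: t=71/4, x=602, v=0 → d = 602
a_max = (28−0)/(7/2−0) = 8
max v = 56 over t∈[7,43/4] → v_max = 56
check: 56·(7+15/4) = 602 ✓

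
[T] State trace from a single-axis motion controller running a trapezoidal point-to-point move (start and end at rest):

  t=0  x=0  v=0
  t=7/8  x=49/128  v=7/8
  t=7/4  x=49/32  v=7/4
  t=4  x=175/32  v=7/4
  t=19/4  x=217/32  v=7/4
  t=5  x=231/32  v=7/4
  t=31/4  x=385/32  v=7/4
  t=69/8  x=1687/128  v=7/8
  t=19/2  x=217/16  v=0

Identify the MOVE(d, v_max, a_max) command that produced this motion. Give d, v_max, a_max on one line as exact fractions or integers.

d=217/16 v_max=7/4 a_max=1

final state: t=19/2, x=217/16, v=0 → d = 217/16
a_max = (7/8−0)/(7/8−0) = 1
max v = 7/4 over t∈[7/4,31/4] → v_max = 7/4
check: 7/4·(7/4+6) = 217/16 ✓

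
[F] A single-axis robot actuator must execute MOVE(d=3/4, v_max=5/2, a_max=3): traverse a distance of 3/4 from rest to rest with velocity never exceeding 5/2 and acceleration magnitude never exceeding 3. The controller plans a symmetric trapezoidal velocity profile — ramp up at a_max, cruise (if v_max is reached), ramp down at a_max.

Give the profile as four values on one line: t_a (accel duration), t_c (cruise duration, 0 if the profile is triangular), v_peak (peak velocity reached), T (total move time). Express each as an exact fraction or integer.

t_a=1/2 t_c=0 v_peak=3/2 T=1

v_max²/a_max = (5/2)²/3 = 25/12
3/4 < 25/12 so t_c = 0
v_peak = √(3/4·3) = √(9/4) = 3/2
t_a = (3/2)/3 = 1/2; t_c = 0
T = 2·1/2 = 1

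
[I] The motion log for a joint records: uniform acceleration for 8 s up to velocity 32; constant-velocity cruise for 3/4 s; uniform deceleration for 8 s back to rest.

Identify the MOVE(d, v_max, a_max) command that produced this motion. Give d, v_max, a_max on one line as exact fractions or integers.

a_max = 32/8 = 4
d_a = ½·32·8 = 128; d_c = 32·3/4 = 24
d = 2·128 + 24 = 280
t_c = 3/4 > 0 so v_max = 32

d=280 v_max=32 a_max=4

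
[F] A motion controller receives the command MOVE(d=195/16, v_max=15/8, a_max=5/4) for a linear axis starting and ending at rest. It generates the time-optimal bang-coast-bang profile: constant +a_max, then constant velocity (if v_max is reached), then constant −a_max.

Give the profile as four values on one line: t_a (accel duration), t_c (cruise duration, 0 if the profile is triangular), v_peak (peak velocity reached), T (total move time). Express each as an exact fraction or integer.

v_max²/a_max = (15/8)²/(5/4) = 45/16
195/16 ≥ 45/16 ⇒ cruise phase
t_a = (15/8)/(5/4) = 3/2; v_peak = 15/8
d_cruise = 195/16 − 45/16 = 75/8; t_c = (75/8)/(15/8) = 5
T = 2·3/2 + 5 = 8

t_a=3/2 t_c=5 v_peak=15/8 T=8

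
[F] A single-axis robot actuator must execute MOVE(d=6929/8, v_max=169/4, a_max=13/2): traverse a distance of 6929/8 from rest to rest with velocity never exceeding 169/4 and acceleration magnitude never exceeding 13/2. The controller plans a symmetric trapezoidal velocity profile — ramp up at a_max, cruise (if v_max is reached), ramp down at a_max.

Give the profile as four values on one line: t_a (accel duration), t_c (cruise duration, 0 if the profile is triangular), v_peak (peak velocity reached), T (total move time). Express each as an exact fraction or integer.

t_a=13/2 t_c=14 v_peak=169/4 T=27

v_max²/a_max = (169/4)²/(13/2) = 2197/8
6929/8 ≥ 2197/8 ⇒ cruise phase
t_a = (169/4)/(13/2) = 13/2; v_peak = 169/4
d_cruise = 6929/8 − 2197/8 = 1183/2; t_c = (1183/2)/(169/4) = 14
T = 2·13/2 + 14 = 27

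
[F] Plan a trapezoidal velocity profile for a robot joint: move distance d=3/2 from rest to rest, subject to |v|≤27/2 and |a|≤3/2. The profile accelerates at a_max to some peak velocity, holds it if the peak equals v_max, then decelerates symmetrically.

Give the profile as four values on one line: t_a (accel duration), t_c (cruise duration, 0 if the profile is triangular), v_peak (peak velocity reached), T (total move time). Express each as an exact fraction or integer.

t_a=1 t_c=0 v_peak=3/2 T=2

(v_max)²/a_max = (27/2)²/(3/2) = 243/2
3/2 < 243/2 so t_c = 0
v_peak = √(3/2·3/2) = √(9/4) = 3/2
t_a = (3/2)/(3/2) = 1; t_c = 0
T = 2·1 = 2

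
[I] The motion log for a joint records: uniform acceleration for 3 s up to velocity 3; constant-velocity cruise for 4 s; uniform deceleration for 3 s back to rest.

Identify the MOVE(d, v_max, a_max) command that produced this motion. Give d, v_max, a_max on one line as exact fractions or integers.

d=21 v_max=3 a_max=1

a_max = 3/3 = 1
d_a = ½·3·3 = 9/2; d_c = 3·4 = 12
d = 2·9/2 + 12 = 21
t_c = 4 > 0 → v_max = v_peak = 3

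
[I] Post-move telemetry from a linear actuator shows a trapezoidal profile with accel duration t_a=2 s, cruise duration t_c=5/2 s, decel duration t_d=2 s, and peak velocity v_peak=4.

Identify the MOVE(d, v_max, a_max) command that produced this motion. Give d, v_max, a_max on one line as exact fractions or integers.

d=18 v_max=4 a_max=2

a_max = 4/2 = 2
d_a = ½·4·2 = 4; d_c = 4·5/2 = 10
d = 2·4 + 10 = 18
t_c = 5/2 > 0 so v_max = 4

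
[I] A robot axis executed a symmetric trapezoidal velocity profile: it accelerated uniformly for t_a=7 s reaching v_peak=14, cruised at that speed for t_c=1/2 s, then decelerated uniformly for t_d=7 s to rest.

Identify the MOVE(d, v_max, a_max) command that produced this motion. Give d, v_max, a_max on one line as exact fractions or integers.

d=105 v_max=14 a_max=2

a_max = 14/7 = 2
d_a = ½·14·7 = 49; d_c = 14·1/2 = 7
d = 2·49 + 7 = 105
t_c = 1/2 > 0 → v_max = v_peak = 14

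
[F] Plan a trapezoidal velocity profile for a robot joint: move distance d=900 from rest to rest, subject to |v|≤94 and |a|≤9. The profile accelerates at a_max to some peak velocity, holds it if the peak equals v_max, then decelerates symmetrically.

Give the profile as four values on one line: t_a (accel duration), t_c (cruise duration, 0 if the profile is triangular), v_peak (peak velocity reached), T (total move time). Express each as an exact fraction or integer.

t_a=10 t_c=0 v_peak=90 T=20

(v_max)²/a_max = 94²/9 = 8836/9
900 < 8836/9 so t_c = 0
v_peak = √(900·9) = √8100 = 90
t_a = 90/9 = 10; t_c = 0
T = 2·10 = 20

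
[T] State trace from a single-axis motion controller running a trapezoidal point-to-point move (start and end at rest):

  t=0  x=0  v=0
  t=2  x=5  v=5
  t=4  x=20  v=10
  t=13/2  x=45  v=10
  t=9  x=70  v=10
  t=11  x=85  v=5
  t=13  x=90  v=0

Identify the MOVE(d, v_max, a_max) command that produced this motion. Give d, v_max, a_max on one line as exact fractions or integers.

final state: t=13, x=90, v=0 → d = 90
a_max = (5−0)/(2−0) = 5/2
max v = 10 over t∈[4,9] → v_max = 10
check: 10·(4+5) = 90 ✓

d=90 v_max=10 a_max=5/2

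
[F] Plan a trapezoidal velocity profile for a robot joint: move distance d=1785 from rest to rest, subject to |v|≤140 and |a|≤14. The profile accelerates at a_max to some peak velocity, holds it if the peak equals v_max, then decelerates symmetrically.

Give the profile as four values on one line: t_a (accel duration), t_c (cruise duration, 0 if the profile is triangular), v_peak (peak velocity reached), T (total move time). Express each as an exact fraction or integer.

vₘ²/aₘ = 140²/14 = 1400
1785 ≥ 1400 so v_max reached
t_a = 140/14 = 10; v_peak = 140
d_cruise = 1785 − 1400 = 385; t_c = 385/140 = 11/4
T = 2·10 + 11/4 = 91/4

t_a=10 t_c=11/4 v_peak=140 T=91/4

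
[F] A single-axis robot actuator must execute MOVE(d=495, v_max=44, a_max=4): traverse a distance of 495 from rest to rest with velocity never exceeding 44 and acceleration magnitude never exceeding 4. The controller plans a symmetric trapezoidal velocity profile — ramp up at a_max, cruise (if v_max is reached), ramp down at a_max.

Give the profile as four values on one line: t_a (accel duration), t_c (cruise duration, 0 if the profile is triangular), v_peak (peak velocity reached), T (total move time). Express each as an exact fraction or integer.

(v_max)²/a_max = 44²/4 = 484
495 ≥ 484 so v_max reached
t_a = 44/4 = 11; v_peak = 44
d_cruise = 495 − 484 = 11; t_c = 11/44 = 1/4
T = 2·11 + 1/4 = 89/4

t_a=11 t_c=1/4 v_peak=44 T=89/4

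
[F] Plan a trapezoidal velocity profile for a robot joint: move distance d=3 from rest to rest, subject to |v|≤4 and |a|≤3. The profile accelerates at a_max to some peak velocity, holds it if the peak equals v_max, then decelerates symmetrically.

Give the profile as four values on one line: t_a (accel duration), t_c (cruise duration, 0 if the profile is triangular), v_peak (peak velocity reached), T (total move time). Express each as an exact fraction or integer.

t_a=1 t_c=0 v_peak=3 T=2

(v_max)²/a_max = 4²/3 = 16/3
3 < 16/3 so t_c = 0
v_peak = √(3·3) = √9 = 3
t_a = 3/3 = 1; t_c = 0
T = 2·1 = 2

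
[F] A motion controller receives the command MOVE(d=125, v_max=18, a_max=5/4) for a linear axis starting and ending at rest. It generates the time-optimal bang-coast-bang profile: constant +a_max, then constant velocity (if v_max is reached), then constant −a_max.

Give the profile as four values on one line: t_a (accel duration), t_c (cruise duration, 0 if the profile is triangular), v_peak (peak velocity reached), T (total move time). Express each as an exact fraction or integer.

t_a=10 t_c=0 v_peak=25/2 T=20

v_max²/a_max = 18²/(5/4) = 1296/5
125 < 1296/5 so t_c = 0
v_peak = √(125·5/4) = √(625/4) = 25/2
t_a = (25/2)/(5/4) = 10; t_c = 0
T = 2·10 = 20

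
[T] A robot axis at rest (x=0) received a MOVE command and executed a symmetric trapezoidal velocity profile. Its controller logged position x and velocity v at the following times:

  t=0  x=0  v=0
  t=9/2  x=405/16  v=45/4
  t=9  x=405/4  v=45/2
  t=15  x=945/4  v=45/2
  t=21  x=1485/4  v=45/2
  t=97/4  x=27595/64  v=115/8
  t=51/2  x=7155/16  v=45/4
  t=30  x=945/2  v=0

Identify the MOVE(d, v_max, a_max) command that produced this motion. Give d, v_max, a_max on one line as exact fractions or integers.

d=945/2 v_max=45/2 a_max=5/2

final state: t=30, x=945/2, v=0 → d = 945/2
a_max = (45/4−0)/(9/2−0) = 5/2
max v = 45/2 over t∈[9,21] → v_max = 45/2
check: 45/2·(9+12) = 945/2 ✓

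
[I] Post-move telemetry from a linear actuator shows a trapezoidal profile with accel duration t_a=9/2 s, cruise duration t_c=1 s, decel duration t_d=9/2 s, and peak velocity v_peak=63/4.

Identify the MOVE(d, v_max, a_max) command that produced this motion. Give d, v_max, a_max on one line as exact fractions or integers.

a_max = (63/4)/(9/2) = 7/2
d_a = ½·63/4·9/2 = 567/16; d_c = 63/4·1 = 63/4
d = 2·567/16 + 63/4 = 693/8
t_c = 1 > 0 ⇒ limit active, v_max = 63/4

d=693/8 v_max=63/4 a_max=7/2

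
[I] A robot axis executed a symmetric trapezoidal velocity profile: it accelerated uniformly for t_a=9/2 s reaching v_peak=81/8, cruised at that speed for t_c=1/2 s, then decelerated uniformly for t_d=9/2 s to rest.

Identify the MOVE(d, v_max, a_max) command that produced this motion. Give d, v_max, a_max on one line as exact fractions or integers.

a_max = (81/8)/(9/2) = 9/4
d_a = ½·81/8·9/2 = 729/32; d_c = 81/8·1/2 = 81/16
d = 2·729/32 + 81/16 = 405/8
t_c = 1/2 > 0 → v_max = v_peak = 81/8

d=405/8 v_max=81/8 a_max=9/4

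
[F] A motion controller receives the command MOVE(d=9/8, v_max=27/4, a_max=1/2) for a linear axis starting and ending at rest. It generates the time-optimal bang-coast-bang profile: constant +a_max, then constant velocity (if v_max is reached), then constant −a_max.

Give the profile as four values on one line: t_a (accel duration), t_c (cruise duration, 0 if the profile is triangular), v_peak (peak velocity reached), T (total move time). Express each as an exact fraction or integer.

vₘ²/aₘ = (27/4)²/(1/2) = 729/8
9/8 < 729/8 → triangular
v_peak = √(9/8·1/2) = √(9/16) = 3/4
t_a = (3/4)/(1/2) = 3/2; t_c = 0
T = 2·3/2 = 3

t_a=3/2 t_c=0 v_peak=3/4 T=3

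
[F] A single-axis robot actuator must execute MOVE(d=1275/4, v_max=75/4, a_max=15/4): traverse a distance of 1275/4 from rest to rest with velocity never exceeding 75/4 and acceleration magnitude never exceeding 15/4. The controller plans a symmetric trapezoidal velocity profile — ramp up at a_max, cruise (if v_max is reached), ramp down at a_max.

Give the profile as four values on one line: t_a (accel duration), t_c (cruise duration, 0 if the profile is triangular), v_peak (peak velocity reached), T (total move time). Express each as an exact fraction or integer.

vₘ²/aₘ = (75/4)²/(15/4) = 375/4
1275/4 ≥ 375/4 → trapezoidal
t_a = (75/4)/(15/4) = 5; v_peak = 75/4
d_cruise = 1275/4 − 375/4 = 225; t_c = 225/(75/4) = 12
T = 2·5 + 12 = 22

t_a=5 t_c=12 v_peak=75/4 T=22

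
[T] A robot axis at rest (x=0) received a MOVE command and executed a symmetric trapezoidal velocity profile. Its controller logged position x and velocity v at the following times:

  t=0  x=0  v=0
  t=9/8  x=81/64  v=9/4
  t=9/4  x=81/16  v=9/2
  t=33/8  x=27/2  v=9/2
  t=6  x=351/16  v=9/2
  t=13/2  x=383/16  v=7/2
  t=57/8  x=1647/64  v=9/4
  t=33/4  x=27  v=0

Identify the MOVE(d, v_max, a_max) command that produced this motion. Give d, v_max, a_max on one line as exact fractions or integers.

final state: t=33/4, x=27, v=0 → d = 27
a_max = (9/4−0)/(9/8−0) = 2
max v = 9/2 over t∈[9/4,6] → v_max = 9/2
check: 9/2·(9/4+15/4) = 27 ✓

d=27 v_max=9/2 a_max=2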